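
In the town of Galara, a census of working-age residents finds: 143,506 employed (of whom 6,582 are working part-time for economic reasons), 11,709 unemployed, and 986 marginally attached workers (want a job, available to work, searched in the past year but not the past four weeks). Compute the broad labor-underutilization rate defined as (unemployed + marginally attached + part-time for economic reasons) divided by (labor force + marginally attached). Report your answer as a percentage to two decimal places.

Labor force = 143,506 + 11,709 = 155,215.
Numerator = 11,709 + 986 + 6,582 = 19,277.
Denominator = 155,215 + 986 = 156,201.
Broad rate = 19,277 / 156,201 = 12.34%.

Broad underutilization rate ≈ 12.34%.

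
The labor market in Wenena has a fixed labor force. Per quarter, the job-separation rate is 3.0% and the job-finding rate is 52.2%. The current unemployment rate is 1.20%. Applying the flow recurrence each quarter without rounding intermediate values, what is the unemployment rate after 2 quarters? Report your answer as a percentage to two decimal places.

With a fixed labor force, u_{t+1} = u_t + s·(1−u_t) − f·u_t = u_t·(1−s−f) + s.
Here 1−s−f = 0.448 and s = 0.030.
u_1 = 0.012000 × 0.448 + 0.030 = 0.035376.
u_2 = 0.035376 × 0.448 + 0.030 = 0.045848.

Unemployment rate after two quarters ≈ 4.58%.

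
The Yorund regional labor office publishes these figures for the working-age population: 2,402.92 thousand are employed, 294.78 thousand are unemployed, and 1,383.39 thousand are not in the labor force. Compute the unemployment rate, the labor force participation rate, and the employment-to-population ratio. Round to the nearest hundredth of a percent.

Unemployment rate ≈ 10.93%; labor force participation rate ≈ 66.10%; employment-population ratio ≈ 58.88%.

Labor force = employed + unemployed = 2,402.92 + 294.78 = 2,697.70 thousand.
Working-age population = 2,697.70 + 1,383.39 = 4,081.09 thousand.
Unemployment rate = 294.78 / 2,697.70 = 10.93%.
Labor force participation rate = 2,697.70 / 4,081.09 = 66.10%.
Employment-population ratio = 2,402.92 / 4,081.09 = 58.88%.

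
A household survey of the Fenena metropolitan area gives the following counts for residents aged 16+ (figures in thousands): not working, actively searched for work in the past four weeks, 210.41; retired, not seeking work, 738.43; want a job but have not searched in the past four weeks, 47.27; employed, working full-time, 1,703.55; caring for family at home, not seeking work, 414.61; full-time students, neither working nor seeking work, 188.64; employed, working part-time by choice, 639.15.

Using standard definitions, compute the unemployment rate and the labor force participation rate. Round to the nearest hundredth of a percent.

Employed = 1,703.55 + 639.15 = 2,342.70 thousand.
Unemployed = 210.41 thousand.
Labor force = 2,342.70 + 210.41 = 2,553.11 thousand.
Not in labor force = 738.43 + 47.27 + 414.61 + 188.64 = 1,388.95 thousand (those not working and not actively searching are outside the labor force — including those who want a job but have given up searching).
Civilian working-age population = 2,553.11 + 1,388.95 = 3,942.06 thousand.
Unemployment rate = 210.41 / 2,553.11 = 8.24%.
Labor force participation rate = 2,553.11 / 3,942.06 = 64.77%.

Unemployment rate ≈ 8.24%; labor force participation rate ≈ 64.77%.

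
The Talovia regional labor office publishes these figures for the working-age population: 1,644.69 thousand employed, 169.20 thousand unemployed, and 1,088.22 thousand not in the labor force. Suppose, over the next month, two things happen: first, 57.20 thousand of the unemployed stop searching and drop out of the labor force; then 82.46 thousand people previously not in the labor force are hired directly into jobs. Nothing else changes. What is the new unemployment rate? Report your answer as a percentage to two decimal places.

Initially, labor force = 1,644.69 + 169.20 = 1,813.89 thousand, so u = 169.20/1,813.89 = 9.33%.
After the first change, unemployed and labor force both fall by 57.20 → E = 1,644.69, U = 112.00, labor force = 1,756.69 thousand.
After the second change, employed and labor force both rise by 82.46; unemployed unchanged → E = 1,727.15, U = 112.00, labor force = 1,839.15 thousand.
New unemployment rate = 112.00 / 1,839.15 = 6.09%.

New unemployment rate ≈ 6.09%.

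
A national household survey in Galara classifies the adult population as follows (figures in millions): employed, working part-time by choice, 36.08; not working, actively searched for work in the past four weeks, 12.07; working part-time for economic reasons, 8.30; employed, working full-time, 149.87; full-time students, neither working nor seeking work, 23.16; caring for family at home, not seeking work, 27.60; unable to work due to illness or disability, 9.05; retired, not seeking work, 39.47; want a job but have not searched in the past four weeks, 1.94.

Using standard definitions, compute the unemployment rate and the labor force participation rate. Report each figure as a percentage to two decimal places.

Unemployment rate ≈ 5.85%; labor force participation rate ≈ 67.09%.

Employed = 36.08 + 8.30 + 149.87 = 194.25 million (anyone who worked, including part-time for economic reasons, counts as employed).
Unemployed = 12.07 million.
Labor force = 194.25 + 12.07 = 206.32 million.
Not in labor force = 23.16 + 27.60 + 9.05 + 39.47 + 1.94 = 101.22 million (those not working and not actively searching are outside the labor force — including those who want a job but have given up searching).
Civilian working-age population = 206.32 + 101.22 = 307.54 million.
Unemployment rate = 12.07 / 206.32 = 5.85%.
Labor force participation rate = 206.32 / 307.54 = 67.09%.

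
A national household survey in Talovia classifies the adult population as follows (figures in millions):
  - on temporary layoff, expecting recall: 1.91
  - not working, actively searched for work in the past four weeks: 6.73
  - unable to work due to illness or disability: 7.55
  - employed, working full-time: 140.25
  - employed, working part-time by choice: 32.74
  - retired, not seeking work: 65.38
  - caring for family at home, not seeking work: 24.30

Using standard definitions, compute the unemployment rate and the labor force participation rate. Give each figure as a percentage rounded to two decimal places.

Unemployment rate ≈ 4.76%; labor force participation rate ≈ 65.13%.

Employed = 140.25 + 32.74 = 172.99 million.
Unemployed = 1.91 + 6.73 = 8.64 million (jobless and actively searching, or on temporary layoff).
Labor force = 172.99 + 8.64 = 181.63 million.
Not in labor force = 7.55 + 65.38 + 24.30 = 97.23 million (those not working and not actively searching are outside the labor force).
Civilian working-age population = 181.63 + 97.23 = 278.86 million.
Unemployment rate = 8.64 / 181.63 = 4.76%.
Labor force participation rate = 181.63 / 278.86 = 65.13%.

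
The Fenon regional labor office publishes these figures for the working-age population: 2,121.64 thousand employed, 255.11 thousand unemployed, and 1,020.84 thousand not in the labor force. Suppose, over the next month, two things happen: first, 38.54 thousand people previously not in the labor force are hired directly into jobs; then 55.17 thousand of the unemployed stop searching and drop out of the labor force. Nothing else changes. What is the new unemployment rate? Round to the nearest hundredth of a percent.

Initially, labor force = 2,121.64 + 255.11 = 2,376.75 thousand, so u = 255.11/2,376.75 = 10.73%.
After the first change, employed and labor force both rise by 38.54; unemployed unchanged → E = 2,160.18, U = 255.11, labor force = 2,415.29 thousand.
After the second change, unemployed and labor force both fall by 55.17 → E = 2,160.18, U = 199.94, labor force = 2,360.12 thousand.
New unemployment rate = 199.94 / 2,360.12 = 8.47%.

New unemployment rate ≈ 8.47%.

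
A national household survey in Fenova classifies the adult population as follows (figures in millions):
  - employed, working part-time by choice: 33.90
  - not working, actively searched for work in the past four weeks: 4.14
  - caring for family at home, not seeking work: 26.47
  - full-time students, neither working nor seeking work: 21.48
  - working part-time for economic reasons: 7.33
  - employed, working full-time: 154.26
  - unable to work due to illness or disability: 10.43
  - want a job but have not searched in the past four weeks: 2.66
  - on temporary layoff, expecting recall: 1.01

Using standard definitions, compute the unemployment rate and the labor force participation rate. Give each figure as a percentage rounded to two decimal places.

Employed = 33.90 + 7.33 + 154.26 = 195.49 million (anyone who worked, including part-time for economic reasons, counts as employed).
Unemployed = 4.14 + 1.01 = 5.15 million (jobless and actively searching, or on temporary layoff).
Labor force = 195.49 + 5.15 = 200.64 million.
Not in labor force = 26.47 + 21.48 + 10.43 + 2.66 = 61.04 million (those not working and not actively searching are outside the labor force — including those who want a job but have given up searching).
Civilian working-age population = 200.64 + 61.04 = 261.68 million.
Unemployment rate = 5.15 / 200.64 = 2.57%.
Labor force participation rate = 200.64 / 261.68 = 76.67%.

Unemployment rate ≈ 2.57%; labor force participation rate ≈ 76.67%.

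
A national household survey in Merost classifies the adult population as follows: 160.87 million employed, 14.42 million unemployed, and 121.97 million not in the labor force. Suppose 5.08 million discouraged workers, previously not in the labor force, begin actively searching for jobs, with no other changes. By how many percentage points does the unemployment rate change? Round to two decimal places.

The unemployment rate changes by +2.58 percentage points.

Initially, labor force = 160.87 + 14.42 = 175.29 million, so u = 14.42/175.29 = 8.23%.
After the change, unemployed and labor force both rise by 5.08 → E = 160.87, U = 19.50, labor force = 180.37 million.
New unemployment rate = 19.50 / 180.37 = 10.81%.
Change = 10.81% − 8.23% = +2.58 percentage points.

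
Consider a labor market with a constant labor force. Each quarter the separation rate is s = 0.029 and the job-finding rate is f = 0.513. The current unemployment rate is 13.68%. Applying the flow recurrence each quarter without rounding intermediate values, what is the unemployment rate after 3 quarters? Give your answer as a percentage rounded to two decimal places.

Unemployment rate after three quarters ≈ 6.15%.

With a fixed labor force, u_{t+1} = u_t + s·(1−u_t) − f·u_t = u_t·(1−s−f) + s.
Here 1−s−f = 0.458 and s = 0.029.
u_1 = 0.136800 × 0.458 + 0.029 = 0.091654.
u_2 = 0.091654 × 0.458 + 0.029 = 0.070978.
u_3 = 0.070978 × 0.458 + 0.029 = 0.061508.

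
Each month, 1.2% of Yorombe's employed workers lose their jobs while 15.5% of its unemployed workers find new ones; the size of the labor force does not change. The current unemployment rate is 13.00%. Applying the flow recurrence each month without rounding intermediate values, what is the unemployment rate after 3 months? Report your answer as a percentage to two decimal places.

With a fixed labor force, u_{t+1} = u_t + s·(1−u_t) − f·u_t = u_t·(1−s−f) + s.
Here 1−s−f = 0.833 and s = 0.012.
u_1 = 0.130000 × 0.833 + 0.012 = 0.120290.
u_2 = 0.120290 × 0.833 + 0.012 = 0.112202.
u_3 = 0.112202 × 0.833 + 0.012 = 0.105464.

Unemployment rate after three months ≈ 10.55%.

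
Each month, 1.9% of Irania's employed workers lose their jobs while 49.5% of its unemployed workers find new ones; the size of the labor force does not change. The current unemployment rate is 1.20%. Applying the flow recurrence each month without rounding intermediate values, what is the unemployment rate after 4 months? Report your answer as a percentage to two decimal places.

With a fixed labor force, u_{t+1} = u_t + s·(1−u_t) − f·u_t = u_t·(1−s−f) + s.
Here 1−s−f = 0.486 and s = 0.019.
u_1 = 0.012000 × 0.486 + 0.019 = 0.024832.
u_2 = 0.024832 × 0.486 + 0.019 = 0.031068.
u_3 = 0.031068 × 0.486 + 0.019 = 0.034099.
u_4 = 0.034099 × 0.486 + 0.019 = 0.035572.

Unemployment rate after four months ≈ 3.56%.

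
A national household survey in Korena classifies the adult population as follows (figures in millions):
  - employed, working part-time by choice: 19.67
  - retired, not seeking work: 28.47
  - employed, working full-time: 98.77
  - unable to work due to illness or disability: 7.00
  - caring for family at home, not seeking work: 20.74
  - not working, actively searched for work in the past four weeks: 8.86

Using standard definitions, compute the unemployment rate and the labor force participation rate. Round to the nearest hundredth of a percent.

Employed = 19.67 + 98.77 = 118.44 million.
Unemployed = 8.86 million.
Labor force = 118.44 + 8.86 = 127.30 million.
Not in labor force = 28.47 + 7.00 + 20.74 = 56.21 million (those not working and not actively searching are outside the labor force).
Civilian working-age population = 127.30 + 56.21 = 183.51 million.
Unemployment rate = 8.86 / 127.30 = 6.96%.
Labor force participation rate = 127.30 / 183.51 = 69.37%.

Unemployment rate ≈ 6.96%; labor force participation rate ≈ 69.37%.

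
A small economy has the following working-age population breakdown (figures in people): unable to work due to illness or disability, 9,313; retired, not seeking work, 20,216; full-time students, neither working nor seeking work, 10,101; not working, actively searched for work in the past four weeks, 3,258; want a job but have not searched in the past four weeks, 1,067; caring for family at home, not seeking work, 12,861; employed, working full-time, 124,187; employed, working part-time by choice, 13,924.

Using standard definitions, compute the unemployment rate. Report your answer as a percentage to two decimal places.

Unemployment rate ≈ 2.30%.

Employed = 124,187 + 13,924 = 138,111.
Unemployed = 3,258.
Labor force = 138,111 + 3,258 = 141,369.
Unemployment rate = 3,258 / 141,369 = 2.30%.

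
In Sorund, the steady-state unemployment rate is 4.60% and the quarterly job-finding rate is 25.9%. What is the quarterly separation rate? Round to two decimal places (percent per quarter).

From u* = s/(s+f): s = u·f/(1−u).
s = 0.0460 × 25.9 / (1 − 0.0460) = 1.1914 / 0.9540 ≈ 1.25% per quarter.

Separation rate ≈ 1.25% per quarter.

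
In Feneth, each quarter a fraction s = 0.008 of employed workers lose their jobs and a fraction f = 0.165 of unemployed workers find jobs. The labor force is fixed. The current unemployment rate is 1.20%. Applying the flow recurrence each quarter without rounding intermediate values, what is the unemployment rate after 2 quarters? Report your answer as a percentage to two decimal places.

With a fixed labor force, u_{t+1} = u_t + s·(1−u_t) − f·u_t = u_t·(1−s−f) + s.
Here 1−s−f = 0.827 and s = 0.008.
u_1 = 0.012000 × 0.827 + 0.008 = 0.017924.
u_2 = 0.017924 × 0.827 + 0.008 = 0.022823.

Unemployment rate after two quarters ≈ 2.28%.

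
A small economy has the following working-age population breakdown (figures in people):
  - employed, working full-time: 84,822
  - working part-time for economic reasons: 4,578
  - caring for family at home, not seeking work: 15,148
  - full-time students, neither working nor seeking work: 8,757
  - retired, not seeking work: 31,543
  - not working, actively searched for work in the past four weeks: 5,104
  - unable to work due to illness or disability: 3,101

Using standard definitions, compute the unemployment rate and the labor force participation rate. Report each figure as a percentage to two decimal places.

Employed = 84,822 + 4,578 = 89,400 (anyone who worked, including part-time for economic reasons, counts as employed).
Unemployed = 5,104.
Labor force = 89,400 + 5,104 = 94,504.
Not in labor force = 15,148 + 8,757 + 31,543 + 3,101 = 58,549 (those not working and not actively searching are outside the labor force).
Civilian working-age population = 94,504 + 58,549 = 153,053.
Unemployment rate = 5,104 / 94,504 = 5.40%.
Labor force participation rate = 94,504 / 153,053 = 61.75%.

Unemployment rate ≈ 5.40%; labor force participation rate ≈ 61.75%.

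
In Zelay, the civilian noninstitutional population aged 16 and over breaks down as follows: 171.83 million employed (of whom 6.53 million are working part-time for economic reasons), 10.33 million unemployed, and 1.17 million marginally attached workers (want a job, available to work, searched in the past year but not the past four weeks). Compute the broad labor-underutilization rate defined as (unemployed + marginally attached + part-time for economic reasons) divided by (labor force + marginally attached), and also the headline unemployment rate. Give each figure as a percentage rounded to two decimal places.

Labor force = 171.83 + 10.33 = 182.16 million.
Numerator = 10.33 + 1.17 + 6.53 = 18.03 million.
Denominator = 182.16 + 1.17 = 183.33 million.
Broad rate = 18.03 / 183.33 = 9.83%.
Headline unemployment rate = 10.33 / 182.16 = 5.67%.

Broad underutilization rate ≈ 9.83%; headline unemployment rate ≈ 5.67%.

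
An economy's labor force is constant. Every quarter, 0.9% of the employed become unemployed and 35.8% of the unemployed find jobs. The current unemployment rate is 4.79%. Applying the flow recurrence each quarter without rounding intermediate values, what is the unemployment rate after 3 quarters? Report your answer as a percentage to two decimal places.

Unemployment rate after three quarters ≈ 3.05%.

With a fixed labor force, u_{t+1} = u_t + s·(1−u_t) − f·u_t = u_t·(1−s−f) + s.
Here 1−s−f = 0.633 and s = 0.009.
u_1 = 0.047900 × 0.633 + 0.009 = 0.039321.
u_2 = 0.039321 × 0.633 + 0.009 = 0.033890.
u_3 = 0.033890 × 0.633 + 0.009 = 0.030452.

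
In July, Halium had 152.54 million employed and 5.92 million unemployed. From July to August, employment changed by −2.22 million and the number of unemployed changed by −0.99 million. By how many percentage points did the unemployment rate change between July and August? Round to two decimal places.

July: labor force = 152.54 + 5.92 = 158.46; u = 5.92/158.46 = 3.74%.
August: labor force = 150.32 + 4.93 = 155.25; u = 4.93/155.25 = 3.18%.
Change = 3.18% − 3.74% = −0.56 pp.

The unemployment rate changed by −0.56 percentage points.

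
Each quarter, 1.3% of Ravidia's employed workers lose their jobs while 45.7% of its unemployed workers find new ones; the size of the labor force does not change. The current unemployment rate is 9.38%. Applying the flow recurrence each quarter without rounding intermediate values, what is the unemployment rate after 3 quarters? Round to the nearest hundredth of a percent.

Unemployment rate after three quarters ≈ 3.75%.

With a fixed labor force, u_{t+1} = u_t + s·(1−u_t) − f·u_t = u_t·(1−s−f) + s.
Here 1−s−f = 0.530 and s = 0.013.
u_1 = 0.093800 × 0.530 + 0.013 = 0.062714.
u_2 = 0.062714 × 0.530 + 0.013 = 0.046238.
u_3 = 0.046238 × 0.530 + 0.013 = 0.037506.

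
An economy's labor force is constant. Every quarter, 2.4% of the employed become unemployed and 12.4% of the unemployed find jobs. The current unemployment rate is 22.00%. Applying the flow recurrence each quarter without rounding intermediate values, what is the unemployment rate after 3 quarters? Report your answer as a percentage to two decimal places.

Unemployment rate after three quarters ≈ 19.79%.

With a fixed labor force, u_{t+1} = u_t + s·(1−u_t) − f·u_t = u_t·(1−s−f) + s.
Here 1−s−f = 0.852 and s = 0.024.
u_1 = 0.220000 × 0.852 + 0.024 = 0.211440.
u_2 = 0.211440 × 0.852 + 0.024 = 0.204147.
u_3 = 0.204147 × 0.852 + 0.024 = 0.197933.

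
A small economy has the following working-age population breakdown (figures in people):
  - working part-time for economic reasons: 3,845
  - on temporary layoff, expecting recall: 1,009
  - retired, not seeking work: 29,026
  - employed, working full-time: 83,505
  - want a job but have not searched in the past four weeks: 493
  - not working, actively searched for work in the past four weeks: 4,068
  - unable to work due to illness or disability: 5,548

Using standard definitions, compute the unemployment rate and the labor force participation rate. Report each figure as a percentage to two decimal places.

Unemployment rate ≈ 5.49%; labor force participation rate ≈ 72.50%.

Employed = 3,845 + 83,505 = 87,350 (anyone who worked, including part-time for economic reasons, counts as employed).
Unemployed = 1,009 + 4,068 = 5,077 (jobless and actively searching, or on temporary layoff).
Labor force = 87,350 + 5,077 = 92,427.
Not in labor force = 29,026 + 493 + 5,548 = 35,067 (those not working and not actively searching are outside the labor force — including those who want a job but have given up searching).
Civilian working-age population = 92,427 + 35,067 = 127,494.
Unemployment rate = 5,077 / 92,427 = 5.49%.
Labor force participation rate = 92,427 / 127,494 = 72.50%.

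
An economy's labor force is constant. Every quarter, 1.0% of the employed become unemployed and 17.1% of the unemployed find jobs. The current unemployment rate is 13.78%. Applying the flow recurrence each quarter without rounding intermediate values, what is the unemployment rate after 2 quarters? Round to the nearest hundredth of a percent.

Unemployment rate after two quarters ≈ 11.06%.

With a fixed labor force, u_{t+1} = u_t + s·(1−u_t) − f·u_t = u_t·(1−s−f) + s.
Here 1−s−f = 0.819 and s = 0.010.
u_1 = 0.137800 × 0.819 + 0.010 = 0.122858.
u_2 = 0.122858 × 0.819 + 0.010 = 0.110621.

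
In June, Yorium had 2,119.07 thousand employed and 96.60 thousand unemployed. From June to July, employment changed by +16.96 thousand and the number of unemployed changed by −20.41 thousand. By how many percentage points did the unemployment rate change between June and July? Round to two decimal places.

The unemployment rate changed by −0.92 percentage points.

June: labor force = 2,119.07 + 96.60 = 2,215.67; u = 96.60/2,215.67 = 4.36%.
July: labor force = 2,136.03 + 76.19 = 2,212.22; u = 76.19/2,212.22 = 3.44%.
Change = 3.44% − 4.36% = −0.92 pp.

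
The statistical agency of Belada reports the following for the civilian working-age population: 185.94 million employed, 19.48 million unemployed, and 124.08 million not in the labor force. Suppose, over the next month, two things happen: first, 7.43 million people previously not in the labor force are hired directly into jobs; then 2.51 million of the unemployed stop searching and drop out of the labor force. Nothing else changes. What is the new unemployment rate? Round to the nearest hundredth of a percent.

Initially, labor force = 185.94 + 19.48 = 205.42 million, so u = 19.48/205.42 = 9.48%.
After the first change, employed and labor force both rise by 7.43; unemployed unchanged → E = 193.37, U = 19.48, labor force = 212.85 million.
After the second change, unemployed and labor force both fall by 2.51 → E = 193.37, U = 16.97, labor force = 210.34 million.
New unemployment rate = 16.97 / 210.34 = 8.07%.

New unemployment rate ≈ 8.07%.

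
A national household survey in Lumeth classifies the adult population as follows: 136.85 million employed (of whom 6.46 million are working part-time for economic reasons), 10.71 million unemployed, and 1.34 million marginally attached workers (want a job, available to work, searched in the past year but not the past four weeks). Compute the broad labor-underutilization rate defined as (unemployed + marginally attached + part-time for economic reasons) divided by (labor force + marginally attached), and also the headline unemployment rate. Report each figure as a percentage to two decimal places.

Broad underutilization rate ≈ 12.43%; headline unemployment rate ≈ 7.26%.

Labor force = 136.85 + 10.71 = 147.56 million.
Numerator = 10.71 + 1.34 + 6.46 = 18.51 million.
Denominator = 147.56 + 1.34 = 148.90 million.
Broad rate = 18.51 / 148.90 = 12.43%.
Headline unemployment rate = 10.71 / 147.56 = 7.26%.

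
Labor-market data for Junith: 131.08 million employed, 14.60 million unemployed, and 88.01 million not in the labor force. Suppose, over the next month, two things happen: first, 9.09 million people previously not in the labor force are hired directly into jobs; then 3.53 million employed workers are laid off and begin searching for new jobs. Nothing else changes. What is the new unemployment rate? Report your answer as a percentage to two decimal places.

New unemployment rate ≈ 11.71%.

Initially, labor force = 131.08 + 14.60 = 145.68 million, so u = 14.60/145.68 = 10.02%.
After the first change, employed and labor force both rise by 9.09; unemployed unchanged → E = 140.17, U = 14.60, labor force = 154.77 million.
After the second change, employed falls and unemployed rises by 3.53; labor force unchanged → E = 136.64, U = 18.13, labor force = 154.77 million.
New unemployment rate = 18.13 / 154.77 = 11.71%.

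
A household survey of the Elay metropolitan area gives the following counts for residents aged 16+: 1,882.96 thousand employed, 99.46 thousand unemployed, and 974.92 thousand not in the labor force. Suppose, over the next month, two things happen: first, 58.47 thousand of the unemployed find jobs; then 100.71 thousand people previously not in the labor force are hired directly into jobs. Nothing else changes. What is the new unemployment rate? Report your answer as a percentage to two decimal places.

Initially, labor force = 1,882.96 + 99.46 = 1,982.42 thousand, so u = 99.46/1,982.42 = 5.02%.
After the first change, unemployed falls and employed rises by 58.47; labor force unchanged → E = 1,941.43, U = 40.99, labor force = 1,982.42 thousand.
After the second change, employed and labor force both rise by 100.71; unemployed unchanged → E = 2,042.14, U = 40.99, labor force = 2,083.13 thousand.
New unemployment rate = 40.99 / 2,083.13 = 1.97%.

New unemployment rate ≈ 1.97%.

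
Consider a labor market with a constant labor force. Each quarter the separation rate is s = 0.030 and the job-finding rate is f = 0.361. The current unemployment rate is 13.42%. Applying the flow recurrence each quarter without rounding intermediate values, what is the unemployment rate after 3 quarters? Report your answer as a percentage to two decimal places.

With a fixed labor force, u_{t+1} = u_t + s·(1−u_t) − f·u_t = u_t·(1−s−f) + s.
Here 1−s−f = 0.609 and s = 0.030.
u_1 = 0.134200 × 0.609 + 0.030 = 0.111728.
u_2 = 0.111728 × 0.609 + 0.030 = 0.098042.
u_3 = 0.098042 × 0.609 + 0.030 = 0.089708.

Unemployment rate after three quarters ≈ 8.97%.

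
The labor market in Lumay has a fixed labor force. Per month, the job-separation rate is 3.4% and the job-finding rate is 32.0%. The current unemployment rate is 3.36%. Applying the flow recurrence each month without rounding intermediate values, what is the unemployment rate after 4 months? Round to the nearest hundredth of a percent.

With a fixed labor force, u_{t+1} = u_t + s·(1−u_t) − f·u_t = u_t·(1−s−f) + s.
Here 1−s−f = 0.646 and s = 0.034.
u_1 = 0.033600 × 0.646 + 0.034 = 0.055706.
u_2 = 0.055706 × 0.646 + 0.034 = 0.069986.
u_3 = 0.069986 × 0.646 + 0.034 = 0.079211.
u_4 = 0.079211 × 0.646 + 0.034 = 0.085170.

Unemployment rate after four months ≈ 8.52%.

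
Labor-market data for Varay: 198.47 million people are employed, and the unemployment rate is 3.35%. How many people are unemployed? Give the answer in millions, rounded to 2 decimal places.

Let U be the number unemployed. The labor force is E + U, and U/(E+U) = 0.0335.
So U = 0.0335 × 198.47 / (1 − 0.0335) = 6.6487 / 0.9665 ≈ 6.88 million.

About 6.88 million are unemployed.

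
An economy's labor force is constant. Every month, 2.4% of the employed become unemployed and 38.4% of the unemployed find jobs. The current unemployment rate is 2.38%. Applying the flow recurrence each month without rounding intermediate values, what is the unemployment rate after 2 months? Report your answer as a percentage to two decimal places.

With a fixed labor force, u_{t+1} = u_t + s·(1−u_t) − f·u_t = u_t·(1−s−f) + s.
Here 1−s−f = 0.592 and s = 0.024.
u_1 = 0.023800 × 0.592 + 0.024 = 0.038090.
u_2 = 0.038090 × 0.592 + 0.024 = 0.046549.

Unemployment rate after two months ≈ 4.65%.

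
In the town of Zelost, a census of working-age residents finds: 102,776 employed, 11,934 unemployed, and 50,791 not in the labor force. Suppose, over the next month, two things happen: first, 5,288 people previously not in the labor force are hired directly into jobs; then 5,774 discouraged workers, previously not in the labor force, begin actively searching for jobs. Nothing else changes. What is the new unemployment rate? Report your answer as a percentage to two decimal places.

New unemployment rate ≈ 14.08%.

Initially, labor force = 102,776 + 11,934 = 114,710, so u = 11,934/114,710 = 10.40%.
After the first change, employed and labor force both rise by 5,288; unemployed unchanged → E = 108,064, U = 11,934, labor force = 119,998.
After the second change, unemployed and labor force both rise by 5,774 → E = 108,064, U = 17,708, labor force = 125,772.
New unemployment rate = 17,708 / 125,772 = 14.08%.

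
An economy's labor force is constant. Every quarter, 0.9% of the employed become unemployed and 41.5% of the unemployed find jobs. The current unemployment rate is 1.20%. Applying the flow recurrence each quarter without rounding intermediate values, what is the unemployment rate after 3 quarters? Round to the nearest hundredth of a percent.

Unemployment rate after three quarters ≈ 1.95%.

With a fixed labor force, u_{t+1} = u_t + s·(1−u_t) − f·u_t = u_t·(1−s−f) + s.
Here 1−s−f = 0.576 and s = 0.009.
u_1 = 0.012000 × 0.576 + 0.009 = 0.015912.
u_2 = 0.015912 × 0.576 + 0.009 = 0.018165.
u_3 = 0.018165 × 0.576 + 0.009 = 0.019463.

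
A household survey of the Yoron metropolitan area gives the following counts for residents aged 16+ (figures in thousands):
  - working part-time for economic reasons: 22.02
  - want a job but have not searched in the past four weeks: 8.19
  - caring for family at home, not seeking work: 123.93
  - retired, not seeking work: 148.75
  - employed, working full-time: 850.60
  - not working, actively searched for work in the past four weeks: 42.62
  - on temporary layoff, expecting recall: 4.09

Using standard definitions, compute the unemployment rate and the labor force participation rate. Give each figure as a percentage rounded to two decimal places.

Employed = 22.02 + 850.60 = 872.62 thousand (anyone who worked, including part-time for economic reasons, counts as employed).
Unemployed = 42.62 + 4.09 = 46.71 thousand (jobless and actively searching, or on temporary layoff).
Labor force = 872.62 + 46.71 = 919.33 thousand.
Not in labor force = 8.19 + 123.93 + 148.75 = 280.87 thousand (those not working and not actively searching are outside the labor force — including those who want a job but have given up searching).
Civilian working-age population = 919.33 + 280.87 = 1,200.20 thousand.
Unemployment rate = 46.71 / 919.33 = 5.08%.
Labor force participation rate = 919.33 / 1,200.20 = 76.60%.

Unemployment rate ≈ 5.08%; labor force participation rate ≈ 76.60%.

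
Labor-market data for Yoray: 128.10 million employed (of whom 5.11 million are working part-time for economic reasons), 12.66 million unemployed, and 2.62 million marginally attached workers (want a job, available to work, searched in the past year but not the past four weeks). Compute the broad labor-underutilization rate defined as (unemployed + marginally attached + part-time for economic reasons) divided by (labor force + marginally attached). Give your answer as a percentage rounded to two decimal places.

Labor force = 128.10 + 12.66 = 140.76 million.
Numerator = 12.66 + 2.62 + 5.11 = 20.39 million.
Denominator = 140.76 + 2.62 = 143.38 million.
Broad rate = 20.39 / 143.38 = 14.22%.

Broad underutilization rate ≈ 14.22%.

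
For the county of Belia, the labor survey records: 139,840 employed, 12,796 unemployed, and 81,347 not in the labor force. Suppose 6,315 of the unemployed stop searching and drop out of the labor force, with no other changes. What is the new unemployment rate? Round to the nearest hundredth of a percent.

Initially, labor force = 139,840 + 12,796 = 152,636, so u = 12,796/152,636 = 8.38%.
After the change, unemployed and labor force both fall by 6,315 → E = 139,840, U = 6,481, labor force = 146,321.
New unemployment rate = 6,481 / 146,321 = 4.43%.

New unemployment rate ≈ 4.43%.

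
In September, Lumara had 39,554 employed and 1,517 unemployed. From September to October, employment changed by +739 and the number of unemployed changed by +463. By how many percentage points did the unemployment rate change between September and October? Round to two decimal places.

September: labor force = 39,554 + 1,517 = 41,071; u = 1,517/41,071 = 3.69%.
October: labor force = 40,293 + 1,980 = 42,273; u = 1,980/42,273 = 4.68%.
Change = 4.68% − 3.69% = +0.99 pp.

The unemployment rate changed by +0.99 percentage points.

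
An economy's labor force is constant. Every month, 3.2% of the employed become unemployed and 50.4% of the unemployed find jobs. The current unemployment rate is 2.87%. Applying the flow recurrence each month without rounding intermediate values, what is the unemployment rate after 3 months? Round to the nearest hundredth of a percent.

With a fixed labor force, u_{t+1} = u_t + s·(1−u_t) − f·u_t = u_t·(1−s−f) + s.
Here 1−s−f = 0.464 and s = 0.032.
u_1 = 0.028700 × 0.464 + 0.032 = 0.045317.
u_2 = 0.045317 × 0.464 + 0.032 = 0.053027.
u_3 = 0.053027 × 0.464 + 0.032 = 0.056605.

Unemployment rate after three months ≈ 5.66%.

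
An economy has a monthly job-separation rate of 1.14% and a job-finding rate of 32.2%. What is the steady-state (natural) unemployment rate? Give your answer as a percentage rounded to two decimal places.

Steady-state unemployment rate ≈ 3.42%.

At steady state the flows balance: s·E = f·U, so U/(E+U) = s/(s+f).
u* = 1.14 / (1.14 + 32.2) = 1.14 / 33.34 = 3.42%.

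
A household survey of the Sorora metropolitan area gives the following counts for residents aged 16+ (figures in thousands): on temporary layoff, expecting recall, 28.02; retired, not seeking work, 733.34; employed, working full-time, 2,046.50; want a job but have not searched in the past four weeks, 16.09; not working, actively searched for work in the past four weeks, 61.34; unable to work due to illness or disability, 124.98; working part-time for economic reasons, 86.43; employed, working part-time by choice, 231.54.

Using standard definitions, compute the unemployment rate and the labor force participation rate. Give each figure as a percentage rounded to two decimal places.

Employed = 2,046.50 + 86.43 + 231.54 = 2,364.47 thousand (anyone who worked, including part-time for economic reasons, counts as employed).
Unemployed = 28.02 + 61.34 = 89.36 thousand (jobless and actively searching, or on temporary layoff).
Labor force = 2,364.47 + 89.36 = 2,453.83 thousand.
Not in labor force = 733.34 + 16.09 + 124.98 = 874.41 thousand (those not working and not actively searching are outside the labor force — including those who want a job but have given up searching).
Civilian working-age population = 2,453.83 + 874.41 = 3,328.24 thousand.
Unemployment rate = 89.36 / 2,453.83 = 3.64%.
Labor force participation rate = 2,453.83 / 3,328.24 = 73.73%.

Unemployment rate ≈ 3.64%; labor force participation rate ≈ 73.73%.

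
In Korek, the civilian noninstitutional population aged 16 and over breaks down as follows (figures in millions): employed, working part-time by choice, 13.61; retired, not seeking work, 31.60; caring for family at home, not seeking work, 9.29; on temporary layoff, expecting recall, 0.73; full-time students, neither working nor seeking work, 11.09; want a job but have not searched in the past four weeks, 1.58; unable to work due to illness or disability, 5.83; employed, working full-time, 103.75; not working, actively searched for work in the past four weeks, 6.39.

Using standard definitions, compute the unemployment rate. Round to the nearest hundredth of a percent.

Employed = 13.61 + 103.75 = 117.36 million.
Unemployed = 0.73 + 6.39 = 7.12 million (jobless and actively searching, or on temporary layoff).
Labor force = 117.36 + 7.12 = 124.48 million.
Unemployment rate = 7.12 / 124.48 = 5.72%.

Unemployment rate ≈ 5.72%.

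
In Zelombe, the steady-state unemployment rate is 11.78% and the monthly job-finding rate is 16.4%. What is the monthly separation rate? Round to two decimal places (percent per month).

From u* = s/(s+f): s = u·f/(1−u).
s = 0.1178 × 16.4 / (1 − 0.1178) = 1.9319 / 0.8822 ≈ 2.19% per month.

Separation rate ≈ 2.19% per month.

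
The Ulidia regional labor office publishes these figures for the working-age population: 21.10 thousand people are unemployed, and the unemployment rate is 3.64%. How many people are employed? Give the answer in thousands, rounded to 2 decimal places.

Labor force = U / u = 21.10 / 0.0364 ≈ 579.67 thousand.
Employed = labor force − unemployed = 579.67 − 21.10 = 558.57 thousand.

About 558.57 thousand are employed.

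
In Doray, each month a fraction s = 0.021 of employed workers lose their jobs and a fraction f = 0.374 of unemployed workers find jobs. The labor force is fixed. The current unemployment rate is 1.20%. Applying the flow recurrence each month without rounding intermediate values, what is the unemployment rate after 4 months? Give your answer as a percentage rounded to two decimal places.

Unemployment rate after four months ≈ 4.76%.

With a fixed labor force, u_{t+1} = u_t + s·(1−u_t) − f·u_t = u_t·(1−s−f) + s.
Here 1−s−f = 0.605 and s = 0.021.
u_1 = 0.012000 × 0.605 + 0.021 = 0.028260.
u_2 = 0.028260 × 0.605 + 0.021 = 0.038097.
u_3 = 0.038097 × 0.605 + 0.021 = 0.044049.
u_4 = 0.044049 × 0.605 + 0.021 = 0.047650.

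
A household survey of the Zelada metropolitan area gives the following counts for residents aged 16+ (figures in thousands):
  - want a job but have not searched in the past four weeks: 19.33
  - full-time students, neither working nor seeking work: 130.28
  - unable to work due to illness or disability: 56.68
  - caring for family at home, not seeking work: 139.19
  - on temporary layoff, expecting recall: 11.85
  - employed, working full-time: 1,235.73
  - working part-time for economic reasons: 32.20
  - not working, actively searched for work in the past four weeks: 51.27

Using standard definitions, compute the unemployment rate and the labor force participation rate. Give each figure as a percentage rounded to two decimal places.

Unemployment rate ≈ 4.74%; labor force participation rate ≈ 79.39%.

Employed = 1,235.73 + 32.20 = 1,267.93 thousand (anyone who worked, including part-time for economic reasons, counts as employed).
Unemployed = 11.85 + 51.27 = 63.12 thousand (jobless and actively searching, or on temporary layoff).
Labor force = 1,267.93 + 63.12 = 1,331.05 thousand.
Not in labor force = 19.33 + 130.28 + 56.68 + 139.19 = 345.48 thousand (those not working and not actively searching are outside the labor force — including those who want a job but have given up searching).
Civilian working-age population = 1,331.05 + 345.48 = 1,676.53 thousand.
Unemployment rate = 63.12 / 1,331.05 = 4.74%.
Labor force participation rate = 1,331.05 / 1,676.53 = 79.39%.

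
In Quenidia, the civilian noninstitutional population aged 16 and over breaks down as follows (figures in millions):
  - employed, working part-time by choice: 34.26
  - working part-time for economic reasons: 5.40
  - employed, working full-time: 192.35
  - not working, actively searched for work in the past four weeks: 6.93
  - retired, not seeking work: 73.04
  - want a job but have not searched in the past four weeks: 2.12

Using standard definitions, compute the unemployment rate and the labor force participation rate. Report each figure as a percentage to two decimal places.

Unemployment rate ≈ 2.90%; labor force participation rate ≈ 76.07%.

Employed = 34.26 + 5.40 + 192.35 = 232.01 million (anyone who worked, including part-time for economic reasons, counts as employed).
Unemployed = 6.93 million.
Labor force = 232.01 + 6.93 = 238.94 million.
Not in labor force = 73.04 + 2.12 = 75.16 million (those not working and not actively searching are outside the labor force — including those who want a job but have given up searching).
Civilian working-age population = 238.94 + 75.16 = 314.10 million.
Unemployment rate = 6.93 / 238.94 = 2.90%.
Labor force participation rate = 238.94 / 314.10 = 76.07%.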